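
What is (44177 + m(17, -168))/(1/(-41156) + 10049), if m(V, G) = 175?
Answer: 608450304/137858881 ≈ 4.4136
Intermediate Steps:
(44177 + m(17, -168))/(1/(-41156) + 10049) = (44177 + 175)/(1/(-41156) + 10049) = 44352/(-1/41156 + 10049) = 44352/(413576643/41156) = 44352*(41156/413576643) = 608450304/137858881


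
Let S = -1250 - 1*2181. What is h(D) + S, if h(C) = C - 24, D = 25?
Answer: -3430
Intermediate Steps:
h(C) = -24 + C
S = -3431 (S = -1250 - 2181 = -3431)
h(D) + S = (-24 + 25) - 3431 = 1 - 3431 = -3430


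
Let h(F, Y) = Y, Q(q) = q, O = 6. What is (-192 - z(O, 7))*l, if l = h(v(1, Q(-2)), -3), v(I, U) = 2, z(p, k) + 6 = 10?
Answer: 588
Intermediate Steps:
z(p, k) = 4 (z(p, k) = -6 + 10 = 4)
l = -3
(-192 - z(O, 7))*l = (-192 - 1*4)*(-3) = (-192 - 4)*(-3) = -196*(-3) = 588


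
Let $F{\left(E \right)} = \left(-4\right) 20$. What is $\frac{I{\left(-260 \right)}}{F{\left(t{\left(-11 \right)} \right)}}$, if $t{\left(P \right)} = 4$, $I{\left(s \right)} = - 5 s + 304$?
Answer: $- \frac{401}{20} \approx -20.05$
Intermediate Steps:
$I{\left(s \right)} = 304 - 5 s$
$F{\left(E \right)} = -80$
$\frac{I{\left(-260 \right)}}{F{\left(t{\left(-11 \right)} \right)}} = \frac{304 - -1300}{-80} = \left(304 + 1300\right) \left(- \frac{1}{80}\right) = 1604 \left(- \frac{1}{80}\right) = - \frac{401}{20}$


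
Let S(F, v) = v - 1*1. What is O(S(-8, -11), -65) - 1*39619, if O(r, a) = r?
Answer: -39631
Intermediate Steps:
S(F, v) = -1 + v (S(F, v) = v - 1 = -1 + v)
O(S(-8, -11), -65) - 1*39619 = (-1 - 11) - 1*39619 = -12 - 39619 = -39631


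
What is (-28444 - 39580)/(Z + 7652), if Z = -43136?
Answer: 17006/8871 ≈ 1.9170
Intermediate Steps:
(-28444 - 39580)/(Z + 7652) = (-28444 - 39580)/(-43136 + 7652) = -68024/(-35484) = -68024*(-1/35484) = 17006/8871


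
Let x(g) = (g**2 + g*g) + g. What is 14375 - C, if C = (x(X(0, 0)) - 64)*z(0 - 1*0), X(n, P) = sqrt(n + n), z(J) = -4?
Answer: 14119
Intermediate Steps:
X(n, P) = sqrt(2)*sqrt(n) (X(n, P) = sqrt(2*n) = sqrt(2)*sqrt(n))
x(g) = g + 2*g**2 (x(g) = (g**2 + g**2) + g = 2*g**2 + g = g + 2*g**2)
C = 256 (C = ((sqrt(2)*sqrt(0))*(1 + 2*(sqrt(2)*sqrt(0))) - 64)*(-4) = ((sqrt(2)*0)*(1 + 2*(sqrt(2)*0)) - 64)*(-4) = (0*(1 + 2*0) - 64)*(-4) = (0*(1 + 0) - 64)*(-4) = (0*1 - 64)*(-4) = (0 - 64)*(-4) = -64*(-4) = 256)
14375 - C = 14375 - 1*256 = 14375 - 256 = 14119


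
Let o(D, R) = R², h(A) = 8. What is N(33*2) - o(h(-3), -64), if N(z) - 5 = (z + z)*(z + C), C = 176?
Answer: 27853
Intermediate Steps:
N(z) = 5 + 2*z*(176 + z) (N(z) = 5 + (z + z)*(z + 176) = 5 + (2*z)*(176 + z) = 5 + 2*z*(176 + z))
N(33*2) - o(h(-3), -64) = (5 + 2*(33*2)² + 352*(33*2)) - 1*(-64)² = (5 + 2*66² + 352*66) - 1*4096 = (5 + 2*4356 + 23232) - 4096 = (5 + 8712 + 23232) - 4096 = 31949 - 4096 = 27853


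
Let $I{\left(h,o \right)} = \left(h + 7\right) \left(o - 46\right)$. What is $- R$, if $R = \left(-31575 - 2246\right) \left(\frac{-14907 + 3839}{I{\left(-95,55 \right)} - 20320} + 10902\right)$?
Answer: $\frac{1946179491383}{5278} \approx 3.6873 \cdot 10^{8}$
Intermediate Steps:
$I{\left(h,o \right)} = \left(-46 + o\right) \left(7 + h\right)$ ($I{\left(h,o \right)} = \left(7 + h\right) \left(-46 + o\right) = \left(-46 + o\right) \left(7 + h\right)$)
$R = - \frac{1946179491383}{5278}$ ($R = \left(-31575 - 2246\right) \left(\frac{-14907 + 3839}{\left(-322 - -4370 + 7 \cdot 55 - 5225\right) - 20320} + 10902\right) = - 33821 \left(- \frac{11068}{\left(-322 + 4370 + 385 - 5225\right) - 20320} + 10902\right) = - 33821 \left(- \frac{11068}{-792 - 20320} + 10902\right) = - 33821 \left(- \frac{11068}{-21112} + 10902\right) = - 33821 \left(\left(-11068\right) \left(- \frac{1}{21112}\right) + 10902\right) = - 33821 \left(\frac{2767}{5278} + 10902\right) = \left(-33821\right) \frac{57543523}{5278} = - \frac{1946179491383}{5278} \approx -3.6873 \cdot 10^{8}$)
$- R = \left(-1\right) \left(- \frac{1946179491383}{5278}\right) = \frac{1946179491383}{5278}$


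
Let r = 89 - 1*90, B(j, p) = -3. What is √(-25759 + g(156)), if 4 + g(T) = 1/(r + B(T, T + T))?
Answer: I*√103053/2 ≈ 160.51*I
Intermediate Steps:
r = -1 (r = 89 - 90 = -1)
g(T) = -17/4 (g(T) = -4 + 1/(-1 - 3) = -4 + 1/(-4) = -4 - ¼ = -17/4)
√(-25759 + g(156)) = √(-25759 - 17/4) = √(-103053/4) = I*√103053/2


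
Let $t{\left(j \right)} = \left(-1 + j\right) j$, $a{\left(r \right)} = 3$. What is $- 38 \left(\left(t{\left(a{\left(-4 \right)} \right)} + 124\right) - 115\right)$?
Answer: $-570$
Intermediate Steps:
$t{\left(j \right)} = j \left(-1 + j\right)$
$- 38 \left(\left(t{\left(a{\left(-4 \right)} \right)} + 124\right) - 115\right) = - 38 \left(\left(3 \left(-1 + 3\right) + 124\right) - 115\right) = - 38 \left(\left(3 \cdot 2 + 124\right) - 115\right) = - 38 \left(\left(6 + 124\right) - 115\right) = - 38 \left(130 - 115\right) = \left(-38\right) 15 = -570$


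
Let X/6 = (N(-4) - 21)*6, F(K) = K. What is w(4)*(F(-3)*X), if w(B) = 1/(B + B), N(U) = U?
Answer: 675/2 ≈ 337.50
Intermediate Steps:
w(B) = 1/(2*B)
X = -900 (X = 6*((-4 - 21)*6) = 6*(-25*6) = 6*(-150) = -900)
w(4)*(F(-3)*X) = ((½)/4)*(-3*(-900)) = ((½)*(¼))*2700 = (⅛)*2700 = 675/2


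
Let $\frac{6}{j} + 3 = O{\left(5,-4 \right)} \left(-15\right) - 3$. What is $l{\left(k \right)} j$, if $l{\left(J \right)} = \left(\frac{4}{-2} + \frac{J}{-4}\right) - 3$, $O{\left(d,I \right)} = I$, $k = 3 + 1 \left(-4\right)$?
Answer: $- \frac{19}{36} \approx -0.52778$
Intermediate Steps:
$k = -1$ ($k = 3 - 4 = -1$)
$j = \frac{1}{9}$ ($j = \frac{6}{-3 - -57} = \frac{6}{-3 + \left(60 - 3\right)} = \frac{6}{-3 + 57} = \frac{6}{54} = 6 \cdot \frac{1}{54} = \frac{1}{9} \approx 0.11111$)
$l{\left(J \right)} = -5 - \frac{J}{4}$ ($l{\left(J \right)} = \left(4 \left(- \frac{1}{2}\right) + J \left(- \frac{1}{4}\right)\right) - 3 = \left(-2 - \frac{J}{4}\right) - 3 = -5 - \frac{J}{4}$)
$l{\left(k \right)} j = \left(-5 - - \frac{1}{4}\right) \frac{1}{9} = \left(-5 + \frac{1}{4}\right) \frac{1}{9} = \left(- \frac{19}{4}\right) \frac{1}{9} = - \frac{19}{36}$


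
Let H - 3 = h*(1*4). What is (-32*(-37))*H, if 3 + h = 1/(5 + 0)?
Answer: -48544/5 ≈ -9708.8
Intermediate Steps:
h = -14/5 (h = -3 + 1/(5 + 0) = -3 + 1/5 = -3 + ⅕ = -14/5 ≈ -2.8000)
H = -41/5 (H = 3 - 14*4/5 = 3 - 14/5*4 = 3 - 56/5 = -41/5 ≈ -8.2000)
(-32*(-37))*H = -32*(-37)*(-41/5) = 1184*(-41/5) = -48544/5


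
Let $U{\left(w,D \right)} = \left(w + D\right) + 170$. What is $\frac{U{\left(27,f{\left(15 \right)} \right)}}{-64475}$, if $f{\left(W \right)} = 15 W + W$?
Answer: $- \frac{437}{64475} \approx -0.0067778$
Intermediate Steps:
$f{\left(W \right)} = 16 W$
$U{\left(w,D \right)} = 170 + D + w$ ($U{\left(w,D \right)} = \left(D + w\right) + 170 = 170 + D + w$)
$\frac{U{\left(27,f{\left(15 \right)} \right)}}{-64475} = \frac{170 + 16 \cdot 15 + 27}{-64475} = \left(170 + 240 + 27\right) \left(- \frac{1}{64475}\right) = 437 \left(- \frac{1}{64475}\right) = - \frac{437}{64475}$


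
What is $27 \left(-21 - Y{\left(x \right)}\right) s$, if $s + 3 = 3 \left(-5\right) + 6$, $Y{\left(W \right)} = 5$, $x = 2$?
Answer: $8424$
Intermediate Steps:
$s = -12$ ($s = -3 + \left(3 \left(-5\right) + 6\right) = -3 + \left(-15 + 6\right) = -3 - 9 = -12$)
$27 \left(-21 - Y{\left(x \right)}\right) s = 27 \left(-21 - 5\right) \left(-12\right) = 27 \left(-26\right) \left(-12\right) = \left(-702\right) \left(-12\right) = 8424$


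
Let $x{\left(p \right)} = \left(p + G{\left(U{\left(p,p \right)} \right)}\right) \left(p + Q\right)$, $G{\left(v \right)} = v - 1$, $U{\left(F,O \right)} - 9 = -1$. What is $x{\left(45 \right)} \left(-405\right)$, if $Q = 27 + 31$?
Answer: $-2169180$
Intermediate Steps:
$U{\left(F,O \right)} = 8$ ($U{\left(F,O \right)} = 9 - 1 = 8$)
$G{\left(v \right)} = -1 + v$
$Q = 58$
$x{\left(p \right)} = \left(7 + p\right) \left(58 + p\right)$ ($x{\left(p \right)} = \left(p + \left(-1 + 8\right)\right) \left(p + 58\right) = \left(p + 7\right) \left(58 + p\right) = \left(7 + p\right) \left(58 + p\right)$)
$x{\left(45 \right)} \left(-405\right) = \left(406 + 45^{2} + 65 \cdot 45\right) \left(-405\right) = \left(406 + 2025 + 2925\right) \left(-405\right) = 5356 \left(-405\right) = -2169180$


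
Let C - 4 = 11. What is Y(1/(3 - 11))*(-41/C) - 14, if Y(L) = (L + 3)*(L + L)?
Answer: -5777/480 ≈ -12.035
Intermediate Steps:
C = 15 (C = 4 + 11 = 15)
Y(L) = 2*L*(3 + L) (Y(L) = (3 + L)*(2*L) = 2*L*(3 + L))
Y(1/(3 - 11))*(-41/C) - 14 = (2*(3 + 1/(3 - 11))/(3 - 11))*(-41/15) - 14 = (2*(3 + 1/(-8))/(-8))*(-41*1/15) - 14 = (2*(-⅛)*(3 - ⅛))*(-41/15) - 14 = (2*(-⅛)*(23/8))*(-41/15) - 14 = -23/32*(-41/15) - 14 = 943/480 - 14 = -5777/480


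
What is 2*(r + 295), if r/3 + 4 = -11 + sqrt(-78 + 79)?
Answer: 506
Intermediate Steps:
r = -42 (r = -12 + 3*(-11 + sqrt(-78 + 79)) = -12 + 3*(-11 + sqrt(1)) = -12 + 3*(-11 + 1) = -12 + 3*(-10) = -12 - 30 = -42)
2*(r + 295) = 2*(-42 + 295) = 2*253 = 506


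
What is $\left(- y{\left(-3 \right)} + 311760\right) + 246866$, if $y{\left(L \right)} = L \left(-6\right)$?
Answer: $558608$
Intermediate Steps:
$y{\left(L \right)} = - 6 L$
$\left(- y{\left(-3 \right)} + 311760\right) + 246866 = \left(- \left(-6\right) \left(-3\right) + 311760\right) + 246866 = \left(\left(-1\right) 18 + 311760\right) + 246866 = \left(-18 + 311760\right) + 246866 = 311742 + 246866 = 558608$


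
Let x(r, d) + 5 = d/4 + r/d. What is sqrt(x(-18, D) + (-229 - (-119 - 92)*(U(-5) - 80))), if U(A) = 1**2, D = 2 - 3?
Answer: I*sqrt(67541)/2 ≈ 129.94*I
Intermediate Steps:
D = -1
U(A) = 1
x(r, d) = -5 + d/4 + r/d (x(r, d) = -5 + (d/4 + r/d) = -5 + d/4 + r/d)
sqrt(x(-18, D) + (-229 - (-119 - 92)*(U(-5) - 80))) = sqrt((-5 + (1/4)*(-1) - 18/(-1)) + (-229 - (-119 - 92)*(1 - 80))) = sqrt((-5 - 1/4 - 18*(-1)) + (-229 - (-211)*(-79))) = sqrt((-5 - 1/4 + 18) + (-229 - 1*16669)) = sqrt(51/4 + (-229 - 16669)) = sqrt(51/4 - 16898) = sqrt(-67541/4) = I*sqrt(67541)/2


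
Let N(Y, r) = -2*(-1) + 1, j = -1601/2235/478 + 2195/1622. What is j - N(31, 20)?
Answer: -714026563/433207815 ≈ -1.6482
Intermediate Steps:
j = 585596882/433207815 (j = -1601*1/2235*(1/478) + 2195*(1/1622) = -1601/2235*1/478 + 2195/1622 = -1601/1068330 + 2195/1622 = 585596882/433207815 ≈ 1.3518)
N(Y, r) = 3 (N(Y, r) = 2 + 1 = 3)
j - N(31, 20) = 585596882/433207815 - 1*3 = 585596882/433207815 - 3 = -714026563/433207815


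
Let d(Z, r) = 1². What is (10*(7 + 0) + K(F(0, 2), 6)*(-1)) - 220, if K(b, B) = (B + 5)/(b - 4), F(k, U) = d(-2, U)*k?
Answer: -589/4 ≈ -147.25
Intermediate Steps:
d(Z, r) = 1
F(k, U) = k (F(k, U) = 1*k = k)
K(b, B) = (5 + B)/(-4 + b)
(10*(7 + 0) + K(F(0, 2), 6)*(-1)) - 220 = (10*(7 + 0) + ((5 + 6)/(-4 + 0))*(-1)) - 220 = (10*7 + (11/(-4))*(-1)) - 220 = (70 - ¼*11*(-1)) - 220 = (70 - 11/4*(-1)) - 220 = (70 + 11/4) - 220 = 291/4 - 220 = -589/4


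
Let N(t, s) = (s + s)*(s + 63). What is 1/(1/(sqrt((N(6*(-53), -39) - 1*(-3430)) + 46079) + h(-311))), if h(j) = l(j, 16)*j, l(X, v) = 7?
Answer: -2177 + 3*sqrt(5293) ≈ -1958.7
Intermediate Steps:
N(t, s) = 2*s*(63 + s) (N(t, s) = (2*s)*(63 + s) = 2*s*(63 + s))
h(j) = 7*j
1/(1/(sqrt((N(6*(-53), -39) - 1*(-3430)) + 46079) + h(-311))) = 1/(1/(sqrt((2*(-39)*(63 - 39) - 1*(-3430)) + 46079) + 7*(-311))) = 1/(1/(sqrt((2*(-39)*24 + 3430) + 46079) - 2177)) = 1/(1/(sqrt((-1872 + 3430) + 46079) - 2177)) = 1/(1/(sqrt(1558 + 46079) - 2177)) = 1/(1/(sqrt(47637) - 2177)) = 1/(1/(3*sqrt(5293) - 2177)) = 1/(1/(-2177 + 3*sqrt(5293))) = -2177 + 3*sqrt(5293)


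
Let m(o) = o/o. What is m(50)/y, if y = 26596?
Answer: 1/26596 ≈ 3.7600e-5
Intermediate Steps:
m(o) = 1
m(50)/y = 1/26596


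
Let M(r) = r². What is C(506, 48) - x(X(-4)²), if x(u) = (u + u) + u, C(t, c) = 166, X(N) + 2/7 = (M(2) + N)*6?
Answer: 8122/49 ≈ 165.76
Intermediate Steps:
X(N) = 166/7 + 6*N (X(N) = -2/7 + (2² + N)*6 = -2/7 + (4 + N)*6 = -2/7 + (24 + 6*N) = 166/7 + 6*N)
x(u) = 3*u (x(u) = 2*u + u = 3*u)
C(506, 48) - x(X(-4)²) = 166 - 3*(166/7 + 6*(-4))² = 166 - 3*(166/7 - 24)² = 166 - 3*(-2/7)² = 166 - 3*4/49 = 166 - 1*12/49 = 166 - 12/49 = 8122/49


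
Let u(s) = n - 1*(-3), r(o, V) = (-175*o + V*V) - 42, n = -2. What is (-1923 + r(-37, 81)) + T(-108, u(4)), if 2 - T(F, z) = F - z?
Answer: 11182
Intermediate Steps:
r(o, V) = -42 + V² - 175*o (r(o, V) = (-175*o + V²) - 42 = (V² - 175*o) - 42 = -42 + V² - 175*o)
u(s) = 1 (u(s) = -2 - 1*(-3) = -2 + 3 = 1)
T(F, z) = 2 + z - F (T(F, z) = 2 - (F - z) = 2 + (z - F) = 2 + z - F)
(-1923 + r(-37, 81)) + T(-108, u(4)) = (-1923 + (-42 + 81² - 175*(-37))) + (2 + 1 - 1*(-108)) = (-1923 + (-42 + 6561 + 6475)) + (2 + 1 + 108) = (-1923 + 12994) + 111 = 11071 + 111 = 11182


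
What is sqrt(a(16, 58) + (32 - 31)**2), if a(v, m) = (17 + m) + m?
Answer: sqrt(134) ≈ 11.576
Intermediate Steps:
a(v, m) = 17 + 2*m
sqrt(a(16, 58) + (32 - 31)**2) = sqrt((17 + 2*58) + (32 - 31)**2) = sqrt((17 + 116) + 1**2) = sqrt(133 + 1) = sqrt(134)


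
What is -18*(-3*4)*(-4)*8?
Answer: -6912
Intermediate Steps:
-18*(-3*4)*(-4)*8 = -(-216)*(-4)*8 = -18*48*8 = -864*8 = -6912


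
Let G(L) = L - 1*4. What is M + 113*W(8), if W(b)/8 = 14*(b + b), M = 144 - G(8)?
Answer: 202636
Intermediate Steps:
G(L) = -4 + L (G(L) = L - 4 = -4 + L)
M = 140 (M = 144 - (-4 + 8) = 144 - 1*4 = 144 - 4 = 140)
W(b) = 224*b (W(b) = 8*(14*(b + b)) = 8*(14*(2*b)) = 8*(28*b) = 224*b)
M + 113*W(8) = 140 + 113*(224*8) = 140 + 113*1792 = 140 + 202496 = 202636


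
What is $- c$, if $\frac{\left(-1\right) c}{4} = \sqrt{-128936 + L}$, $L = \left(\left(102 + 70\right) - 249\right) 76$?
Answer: $8 i \sqrt{33697} \approx 1468.5 i$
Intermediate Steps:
$L = -5852$ ($L = \left(172 - 249\right) 76 = \left(-77\right) 76 = -5852$)
$c = - 8 i \sqrt{33697}$ ($c = - 4 \sqrt{-128936 - 5852} = - 4 \sqrt{-134788} = - 4 \cdot 2 i \sqrt{33697} = - 8 i \sqrt{33697} \approx - 1468.5 i$)
$- c = - \left(-8\right) i \sqrt{33697} = 8 i \sqrt{33697}$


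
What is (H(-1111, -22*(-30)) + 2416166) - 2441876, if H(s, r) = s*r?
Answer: -758970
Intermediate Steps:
H(s, r) = r*s
(H(-1111, -22*(-30)) + 2416166) - 2441876 = (-22*(-30)*(-1111) + 2416166) - 2441876 = (660*(-1111) + 2416166) - 2441876 = (-733260 + 2416166) - 2441876 = 1682906 - 2441876 = -758970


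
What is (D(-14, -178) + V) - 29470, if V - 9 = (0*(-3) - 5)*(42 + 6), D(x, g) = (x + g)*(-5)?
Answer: -28741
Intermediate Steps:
D(x, g) = -5*g - 5*x (D(x, g) = (g + x)*(-5) = -5*g - 5*x)
V = -231 (V = 9 + (0*(-3) - 5)*(42 + 6) = 9 + (0 - 5)*48 = 9 - 5*48 = 9 - 240 = -231)
(D(-14, -178) + V) - 29470 = ((-5*(-178) - 5*(-14)) - 231) - 29470 = ((890 + 70) - 231) - 29470 = (960 - 231) - 29470 = 729 - 29470 = -28741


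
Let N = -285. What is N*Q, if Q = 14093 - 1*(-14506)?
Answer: -8150715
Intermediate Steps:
Q = 28599 (Q = 14093 + 14506 = 28599)
N*Q = -285*28599 = -8150715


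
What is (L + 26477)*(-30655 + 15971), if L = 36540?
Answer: -925341628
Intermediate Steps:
(L + 26477)*(-30655 + 15971) = (36540 + 26477)*(-30655 + 15971) = 63017*(-14684) = -925341628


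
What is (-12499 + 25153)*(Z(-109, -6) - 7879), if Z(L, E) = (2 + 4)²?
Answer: -99245322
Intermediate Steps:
Z(L, E) = 36 (Z(L, E) = 6² = 36)
(-12499 + 25153)*(Z(-109, -6) - 7879) = (-12499 + 25153)*(36 - 7879) = 12654*(-7843) = -99245322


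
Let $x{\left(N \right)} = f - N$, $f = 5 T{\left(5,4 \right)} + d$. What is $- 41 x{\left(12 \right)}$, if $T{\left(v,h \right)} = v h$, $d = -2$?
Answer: $-3526$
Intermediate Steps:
$T{\left(v,h \right)} = h v$
$f = 98$ ($f = 5 \cdot 4 \cdot 5 - 2 = 5 \cdot 20 - 2 = 100 - 2 = 98$)
$x{\left(N \right)} = 98 - N$
$- 41 x{\left(12 \right)} = - 41 \left(98 - 12\right) = \left(-41\right) 86 = -3526$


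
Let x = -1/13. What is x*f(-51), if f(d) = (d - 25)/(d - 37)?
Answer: -19/286 ≈ -0.066434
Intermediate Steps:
x = -1/13 (x = -1*1/13 = -1/13 ≈ -0.076923)
f(d) = (-25 + d)/(-37 + d)
x*f(-51) = -(-25 - 51)/(13*(-37 - 51)) = -(-76)/(13*(-88)) = -(-1)*(-76)/1144 = -1/13*19/22 = -19/286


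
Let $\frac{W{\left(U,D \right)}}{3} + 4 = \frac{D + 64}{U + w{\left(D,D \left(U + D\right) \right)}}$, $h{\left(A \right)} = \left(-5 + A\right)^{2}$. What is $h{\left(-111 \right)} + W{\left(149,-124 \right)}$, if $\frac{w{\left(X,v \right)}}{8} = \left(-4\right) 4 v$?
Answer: $\frac{5336582176}{396949} \approx 13444.0$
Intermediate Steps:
$w{\left(X,v \right)} = - 128 v$ ($w{\left(X,v \right)} = 8 \left(-4\right) 4 v = 8 \left(- 16 v\right) = - 128 v$)
$W{\left(U,D \right)} = -12 + \frac{3 \left(64 + D\right)}{U - 128 D \left(D + U\right)}$ ($W{\left(U,D \right)} = -12 + 3 \frac{D + 64}{U - 128 D \left(U + D\right)} = -12 + 3 \frac{64 + D}{U - 128 D \left(D + U\right)} = -12 + \frac{3 \left(64 + D\right)}{U - 128 D \left(D + U\right)}$)
$h{\left(-111 \right)} + W{\left(149,-124 \right)} = \left(-5 - 111\right)^{2} + \frac{3 \left(-64 - -124 + 4 \cdot 149 - - 63488 \left(-124 + 149\right)\right)}{\left(-1\right) 149 + 128 \left(-124\right) \left(-124 + 149\right)} = \left(-116\right)^{2} + \frac{3 \left(-64 + 124 + 596 - \left(-63488\right) 25\right)}{-149 + 128 \left(-124\right) 25} = 13456 + \frac{3 \left(-64 + 124 + 596 + 1587200\right)}{-149 - 396800} = 13456 + 3 \frac{1}{-396949} \cdot 1587856 = 13456 + 3 \left(- \frac{1}{396949}\right) 1587856 = 13456 - \frac{4763568}{396949} = \frac{5336582176}{396949}$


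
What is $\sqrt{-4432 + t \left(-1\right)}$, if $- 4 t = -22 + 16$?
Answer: $\frac{i \sqrt{17734}}{2} \approx 66.584 i$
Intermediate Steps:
$t = \frac{3}{2}$ ($t = - \frac{-22 + 16}{4} = \left(- \frac{1}{4}\right) \left(-6\right) = \frac{3}{2} \approx 1.5$)
$\sqrt{-4432 + t \left(-1\right)} = \sqrt{-4432 + \frac{3}{2} \left(-1\right)} = \sqrt{-4432 - \frac{3}{2}} = \sqrt{- \frac{8867}{2}} = \frac{i \sqrt{17734}}{2}$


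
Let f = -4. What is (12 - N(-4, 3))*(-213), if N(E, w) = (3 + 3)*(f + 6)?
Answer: 0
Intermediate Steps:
N(E, w) = 12 (N(E, w) = (3 + 3)*(-4 + 6) = 6*2 = 12)
(12 - N(-4, 3))*(-213) = (12 - 1*12)*(-213) = (12 - 12)*(-213) = 0*(-213) = 0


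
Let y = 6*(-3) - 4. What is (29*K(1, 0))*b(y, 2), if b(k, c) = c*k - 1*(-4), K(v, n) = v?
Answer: -1160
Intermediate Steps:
y = -22 (y = -18 - 4 = -22)
b(k, c) = 4 + c*k (b(k, c) = c*k + 4 = 4 + c*k)
(29*K(1, 0))*b(y, 2) = (29*1)*(4 + 2*(-22)) = 29*(4 - 44) = 29*(-40) = -1160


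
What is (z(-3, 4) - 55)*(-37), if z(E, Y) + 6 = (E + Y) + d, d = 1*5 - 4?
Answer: 2183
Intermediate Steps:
d = 1 (d = 5 - 4 = 1)
z(E, Y) = -5 + E + Y (z(E, Y) = -6 + ((E + Y) + 1) = -6 + (1 + E + Y) = -5 + E + Y)
(z(-3, 4) - 55)*(-37) = ((-5 - 3 + 4) - 55)*(-37) = (-4 - 55)*(-37) = -59*(-37) = 2183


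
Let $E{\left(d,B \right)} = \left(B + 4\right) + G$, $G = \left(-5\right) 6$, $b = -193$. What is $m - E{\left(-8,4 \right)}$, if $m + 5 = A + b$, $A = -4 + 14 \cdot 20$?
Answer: $100$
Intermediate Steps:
$A = 276$ ($A = -4 + 280 = 276$)
$G = -30$
$m = 78$ ($m = -5 + \left(276 - 193\right) = -5 + 83 = 78$)
$E{\left(d,B \right)} = -26 + B$ ($E{\left(d,B \right)} = \left(B + 4\right) - 30 = \left(4 + B\right) - 30 = -26 + B$)
$m - E{\left(-8,4 \right)} = 78 - \left(-26 + 4\right) = 78 - -22 = 78 + 22 = 100$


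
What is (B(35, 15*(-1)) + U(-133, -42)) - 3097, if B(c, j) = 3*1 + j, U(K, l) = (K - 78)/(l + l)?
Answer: -260945/84 ≈ -3106.5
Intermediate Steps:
U(K, l) = (-78 + K)/(2*l) (U(K, l) = (-78 + K)/((2*l)) = (-78 + K)*(1/(2*l)) = (-78 + K)/(2*l))
B(c, j) = 3 + j
(B(35, 15*(-1)) + U(-133, -42)) - 3097 = ((3 + 15*(-1)) + (1/2)*(-78 - 133)/(-42)) - 3097 = ((3 - 15) + (1/2)*(-1/42)*(-211)) - 3097 = (-12 + 211/84) - 3097 = -797/84 - 3097 = -260945/84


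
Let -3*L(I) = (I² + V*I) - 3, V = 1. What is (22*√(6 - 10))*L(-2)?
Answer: 44*I/3 ≈ 14.667*I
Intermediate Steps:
L(I) = 1 - I/3 - I²/3 (L(I) = -((I² + 1*I) - 3)/3 = -((I² + I) - 3)/3 = -((I + I²) - 3)/3 = -(-3 + I + I²)/3 = 1 - I/3 - I²/3)
(22*√(6 - 10))*L(-2) = (22*√(6 - 10))*(1 - ⅓*(-2) - ⅓*(-2)²) = (22*√(-4))*(1 + ⅔ - ⅓*4) = (22*(2*I))*(1 + ⅔ - 4/3) = (44*I)*(⅓) = 44*I/3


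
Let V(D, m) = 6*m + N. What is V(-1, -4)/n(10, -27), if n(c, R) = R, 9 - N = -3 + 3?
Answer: 5/9 ≈ 0.55556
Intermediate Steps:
N = 9 (N = 9 - (-3 + 3) = 9 - 1*0 = 9 + 0 = 9)
V(D, m) = 9 + 6*m (V(D, m) = 6*m + 9 = 9 + 6*m)
V(-1, -4)/n(10, -27) = (9 + 6*(-4))/(-27) = -(9 - 24)/27 = -1/27*(-15) = 5/9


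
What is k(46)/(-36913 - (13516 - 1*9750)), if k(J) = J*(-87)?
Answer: 4002/40679 ≈ 0.098380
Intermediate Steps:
k(J) = -87*J
k(46)/(-36913 - (13516 - 1*9750)) = (-87*46)/(-36913 - (13516 - 1*9750)) = -4002/(-36913 - (13516 - 9750)) = -4002/(-36913 - 1*3766) = -4002/(-36913 - 3766) = -4002/(-40679) = -4002*(-1/40679) = 4002/40679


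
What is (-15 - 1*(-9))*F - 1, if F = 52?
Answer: -313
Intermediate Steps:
(-15 - 1*(-9))*F - 1 = (-15 - 1*(-9))*52 - 1 = (-15 + 9)*52 - 1 = -6*52 - 1 = -312 - 1 = -313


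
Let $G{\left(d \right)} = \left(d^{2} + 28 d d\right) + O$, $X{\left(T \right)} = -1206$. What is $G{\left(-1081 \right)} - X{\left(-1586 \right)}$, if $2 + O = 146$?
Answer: $33889619$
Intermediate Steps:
$O = 144$ ($O = -2 + 146 = 144$)
$G{\left(d \right)} = 144 + 29 d^{2}$ ($G{\left(d \right)} = \left(d^{2} + 28 d d\right) + 144 = \left(d^{2} + 28 d^{2}\right) + 144 = 29 d^{2} + 144 = 144 + 29 d^{2}$)
$G{\left(-1081 \right)} - X{\left(-1586 \right)} = \left(144 + 29 \left(-1081\right)^{2}\right) - -1206 = \left(144 + 29 \cdot 1168561\right) + 1206 = \left(144 + 33888269\right) + 1206 = 33888413 + 1206 = 33889619$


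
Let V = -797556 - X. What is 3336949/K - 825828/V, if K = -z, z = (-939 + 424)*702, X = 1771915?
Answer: 8872755280819/928940850630 ≈ 9.5515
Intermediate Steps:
V = -2569471 (V = -797556 - 1*1771915 = -797556 - 1771915 = -2569471)
z = -361530 (z = -515*702 = -361530)
K = 361530 (K = -1*(-361530) = 361530)
3336949/K - 825828/V = 3336949/361530 - 825828/(-2569471) = 3336949*(1/361530) - 825828*(-1/2569471) = 3336949/361530 + 825828/2569471 = 8872755280819/928940850630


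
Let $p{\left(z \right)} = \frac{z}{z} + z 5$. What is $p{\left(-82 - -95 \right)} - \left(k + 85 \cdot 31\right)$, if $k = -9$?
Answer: $-2560$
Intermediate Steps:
$p{\left(z \right)} = 1 + 5 z$
$p{\left(-82 - -95 \right)} - \left(k + 85 \cdot 31\right) = \left(1 + 5 \left(-82 - -95\right)\right) - \left(-9 + 85 \cdot 31\right) = \left(1 + 5 \left(-82 + 95\right)\right) - \left(-9 + 2635\right) = \left(1 + 5 \cdot 13\right) - 2626 = \left(1 + 65\right) - 2626 = 66 - 2626 = -2560$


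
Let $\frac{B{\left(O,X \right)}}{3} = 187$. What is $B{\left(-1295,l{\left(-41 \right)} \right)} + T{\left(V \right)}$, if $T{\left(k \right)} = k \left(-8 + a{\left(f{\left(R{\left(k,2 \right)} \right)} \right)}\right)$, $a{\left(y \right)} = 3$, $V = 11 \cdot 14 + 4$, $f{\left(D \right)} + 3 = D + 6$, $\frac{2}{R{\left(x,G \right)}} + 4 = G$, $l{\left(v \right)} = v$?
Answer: $-229$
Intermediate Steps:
$R{\left(x,G \right)} = \frac{2}{-4 + G}$
$B{\left(O,X \right)} = 561$ ($B{\left(O,X \right)} = 3 \cdot 187 = 561$)
$f{\left(D \right)} = 3 + D$ ($f{\left(D \right)} = -3 + \left(D + 6\right) = -3 + \left(6 + D\right) = 3 + D$)
$V = 158$ ($V = 154 + 4 = 158$)
$T{\left(k \right)} = - 5 k$ ($T{\left(k \right)} = k \left(-8 + 3\right) = k \left(-5\right) = - 5 k$)
$B{\left(-1295,l{\left(-41 \right)} \right)} + T{\left(V \right)} = 561 - 790 = -229$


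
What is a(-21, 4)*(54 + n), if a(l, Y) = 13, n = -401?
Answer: -4511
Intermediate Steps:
a(-21, 4)*(54 + n) = 13*(54 - 401) = 13*(-347) = -4511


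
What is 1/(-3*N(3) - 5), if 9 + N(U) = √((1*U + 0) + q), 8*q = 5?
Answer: 176/3611 + 6*√58/3611 ≈ 0.061394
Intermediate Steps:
q = 5/8 (q = (⅛)*5 = 5/8 ≈ 0.62500)
N(U) = -9 + √(5/8 + U) (N(U) = -9 + √((1*U + 0) + 5/8) = -9 + √((U + 0) + 5/8) = -9 + √(U + 5/8) = -9 + √(5/8 + U))
1/(-3*N(3) - 5) = 1/(-3*(-9 + √(10 + 16*3)/4) - 5) = 1/(-3*(-9 + √(10 + 48)/4) - 5) = 1/(-3*(-9 + √58/4) - 5) = 1/((27 - 3*√58/4) - 5) = 1/(22 - 3*√58/4)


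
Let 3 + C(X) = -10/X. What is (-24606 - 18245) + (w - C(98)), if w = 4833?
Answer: -1862730/49 ≈ -38015.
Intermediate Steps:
C(X) = -3 - 10/X
(-24606 - 18245) + (w - C(98)) = (-24606 - 18245) + (4833 - (-3 - 10/98)) = -42851 + (4833 - (-3 - 10*1/98)) = -42851 + (4833 - (-3 - 5/49)) = -42851 + (4833 - 1*(-152/49)) = -42851 + (4833 + 152/49) = -42851 + 236969/49 = -1862730/49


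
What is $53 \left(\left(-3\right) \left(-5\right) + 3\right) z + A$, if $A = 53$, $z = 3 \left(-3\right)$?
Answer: $-8533$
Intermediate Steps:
$z = -9$
$53 \left(\left(-3\right) \left(-5\right) + 3\right) z + A = 53 \left(\left(-3\right) \left(-5\right) + 3\right) \left(-9\right) + 53 = 53 \left(15 + 3\right) \left(-9\right) + 53 = 53 \cdot 18 \left(-9\right) + 53 = 53 \left(-162\right) + 53 = -8586 + 53 = -8533$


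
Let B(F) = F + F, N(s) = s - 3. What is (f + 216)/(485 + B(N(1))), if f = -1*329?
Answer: -113/481 ≈ -0.23493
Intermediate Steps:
N(s) = -3 + s
B(F) = 2*F
f = -329
(f + 216)/(485 + B(N(1))) = (-329 + 216)/(485 + 2*(-3 + 1)) = -113/(485 + 2*(-2)) = -113/(485 - 4) = -113/481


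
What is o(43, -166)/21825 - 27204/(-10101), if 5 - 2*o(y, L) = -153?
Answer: 198175093/73484775 ≈ 2.6968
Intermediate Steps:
o(y, L) = 79 (o(y, L) = 5/2 - 1/2*(-153) = 5/2 + 153/2 = 79)
o(43, -166)/21825 - 27204/(-10101) = 79/21825 - 27204/(-10101) = 79*(1/21825) - 27204*(-1/10101) = 79/21825 + 9068/3367 = 198175093/73484775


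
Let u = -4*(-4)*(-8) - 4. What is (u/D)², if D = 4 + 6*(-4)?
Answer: 1089/25 ≈ 43.560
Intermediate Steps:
u = -132 (u = 16*(-8) - 4 = -128 - 4 = -132)
D = -20 (D = 4 - 24 = -20)
(u/D)² = (-132/(-20))² = (-132*(-1/20))² = (33/5)² = 1089/25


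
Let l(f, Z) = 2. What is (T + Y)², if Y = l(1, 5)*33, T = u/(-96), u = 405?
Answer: 3908529/1024 ≈ 3816.9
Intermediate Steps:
T = -135/32 (T = 405/(-96) = 405*(-1/96) = -135/32 ≈ -4.2188)
Y = 66 (Y = 2*33 = 66)
(T + Y)² = (-135/32 + 66)² = (1977/32)² = 3908529/1024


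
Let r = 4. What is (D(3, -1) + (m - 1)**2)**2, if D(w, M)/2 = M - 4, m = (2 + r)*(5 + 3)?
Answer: 4835601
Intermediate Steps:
m = 48 (m = (2 + 4)*(5 + 3) = 6*8 = 48)
D(w, M) = -8 + 2*M (D(w, M) = 2*(M - 4) = 2*(-4 + M) = -8 + 2*M)
(D(3, -1) + (m - 1)**2)**2 = ((-8 + 2*(-1)) + (48 - 1)**2)**2 = ((-8 - 2) + 47**2)**2 = (-10 + 2209)**2 = 2199**2 = 4835601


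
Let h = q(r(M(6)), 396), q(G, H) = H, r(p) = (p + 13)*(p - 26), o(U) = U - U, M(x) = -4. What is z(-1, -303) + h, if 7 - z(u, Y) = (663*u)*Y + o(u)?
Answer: -200486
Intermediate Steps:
o(U) = 0
r(p) = (-26 + p)*(13 + p) (r(p) = (13 + p)*(-26 + p) = (-26 + p)*(13 + p))
z(u, Y) = 7 - 663*Y*u (z(u, Y) = 7 - ((663*u)*Y + 0) = 7 - (663*Y*u + 0) = 7 - 663*Y*u)
h = 396
z(-1, -303) + h = (7 - 663*(-303)*(-1)) + 396 = (7 - 200889) + 396 = -200882 + 396 = -200486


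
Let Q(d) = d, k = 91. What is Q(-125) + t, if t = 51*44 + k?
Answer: 2210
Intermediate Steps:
t = 2335 (t = 51*44 + 91 = 2244 + 91 = 2335)
Q(-125) + t = -125 + 2335 = 2210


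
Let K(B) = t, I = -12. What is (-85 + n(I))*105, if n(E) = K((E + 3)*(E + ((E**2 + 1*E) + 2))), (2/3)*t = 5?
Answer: -16275/2 ≈ -8137.5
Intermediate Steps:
t = 15/2 (t = (3/2)*5 = 15/2 ≈ 7.5000)
K(B) = 15/2
n(E) = 15/2
(-85 + n(I))*105 = (-85 + 15/2)*105 = -155/2*105 = -16275/2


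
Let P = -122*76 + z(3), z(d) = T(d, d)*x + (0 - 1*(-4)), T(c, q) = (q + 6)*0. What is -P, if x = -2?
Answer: 9268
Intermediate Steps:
T(c, q) = 0 (T(c, q) = (6 + q)*0 = 0)
z(d) = 4 (z(d) = 0*(-2) + (0 - 1*(-4)) = 0 + (0 + 4) = 0 + 4 = 4)
P = -9268 (P = -122*76 + 4 = -9272 + 4 = -9268)
-P = -1*(-9268) = 9268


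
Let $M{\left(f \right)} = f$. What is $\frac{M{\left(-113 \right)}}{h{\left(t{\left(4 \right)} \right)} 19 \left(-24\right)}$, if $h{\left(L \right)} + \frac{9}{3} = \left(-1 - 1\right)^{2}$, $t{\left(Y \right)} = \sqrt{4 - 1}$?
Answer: $\frac{113}{456} \approx 0.24781$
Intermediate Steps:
$t{\left(Y \right)} = \sqrt{3}$
$h{\left(L \right)} = 1$ ($h{\left(L \right)} = -3 + \left(-1 - 1\right)^{2} = -3 + \left(-2\right)^{2} = -3 + 4 = 1$)
$\frac{M{\left(-113 \right)}}{h{\left(t{\left(4 \right)} \right)} 19 \left(-24\right)} = - \frac{113}{1 \cdot 19 \left(-24\right)} = - \frac{113}{1 \left(-456\right)} = - \frac{113}{-456} = \left(-113\right) \left(- \frac{1}{456}\right) = \frac{113}{456}$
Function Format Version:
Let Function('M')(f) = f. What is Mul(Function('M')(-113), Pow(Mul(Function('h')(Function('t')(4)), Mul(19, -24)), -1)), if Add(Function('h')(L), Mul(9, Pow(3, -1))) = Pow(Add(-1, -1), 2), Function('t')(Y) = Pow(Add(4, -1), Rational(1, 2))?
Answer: Rational(113, 456) ≈ 0.24781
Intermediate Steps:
Function('t')(Y) = Pow(3, Rational(1, 2))
Function('h')(L) = 1 (Function('h')(L) = Add(-3, Pow(Add(-1, -1), 2)) = Add(-3, Pow(-2, 2)) = Add(-3, 4) = 1)
Mul(Function('M')(-113), Pow(Mul(Function('h')(Function('t')(4)), Mul(19, -24)), -1)) = Mul(-113, Pow(Mul(1, Mul(19, -24)), -1)) = Mul(-113, Pow(Mul(1, -456), -1)) = Mul(-113, Pow(-456, -1)) = Mul(-113, Rational(-1, 456)) = Rational(113, 456)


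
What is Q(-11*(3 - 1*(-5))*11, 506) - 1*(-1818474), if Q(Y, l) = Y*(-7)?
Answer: 1825250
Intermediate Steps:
Q(Y, l) = -7*Y
Q(-11*(3 - 1*(-5))*11, 506) - 1*(-1818474) = -7*(-11*(3 - 1*(-5)))*11 - 1*(-1818474) = -7*(-11*(3 + 5))*11 + 1818474 = -7*(-11*8)*11 + 1818474 = -(-616)*11 + 1818474 = -7*(-968) + 1818474 = 6776 + 1818474 = 1825250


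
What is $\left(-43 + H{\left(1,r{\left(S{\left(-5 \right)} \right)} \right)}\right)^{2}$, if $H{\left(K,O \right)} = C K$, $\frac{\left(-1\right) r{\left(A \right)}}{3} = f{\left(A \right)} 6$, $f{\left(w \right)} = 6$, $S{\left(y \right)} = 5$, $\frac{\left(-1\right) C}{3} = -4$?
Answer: $961$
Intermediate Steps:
$C = 12$ ($C = \left(-3\right) \left(-4\right) = 12$)
$r{\left(A \right)} = -108$ ($r{\left(A \right)} = - 3 \cdot 6 \cdot 6 = \left(-3\right) 36 = -108$)
$H{\left(K,O \right)} = 12 K$
$\left(-43 + H{\left(1,r{\left(S{\left(-5 \right)} \right)} \right)}\right)^{2} = \left(-43 + 12 \cdot 1\right)^{2} = \left(-43 + 12\right)^{2} = \left(-31\right)^{2} = 961$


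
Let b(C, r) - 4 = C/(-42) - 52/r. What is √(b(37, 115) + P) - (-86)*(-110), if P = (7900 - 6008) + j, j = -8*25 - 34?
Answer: -9460 + √38741531430/4830 ≈ -9419.3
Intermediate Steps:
b(C, r) = 4 - 52/r - C/42 (b(C, r) = 4 + (C/(-42) - 52/r) = 4 + (C*(-1/42) - 52/r) = 4 + (-C/42 - 52/r) = 4 + (-52/r - C/42) = 4 - 52/r - C/42)
j = -234 (j = -200 - 34 = -234)
P = 1658 (P = (7900 - 6008) - 234 = 1892 - 234 = 1658)
√(b(37, 115) + P) - (-86)*(-110) = √((4 - 52/115 - 1/42*37) + 1658) - (-86)*(-110) = √((4 - 52*1/115 - 37/42) + 1658) - 1*9460 = √((4 - 52/115 - 37/42) + 1658) - 9460 = √(12881/4830 + 1658) - 9460 = √(8021021/4830) - 9460 = √38741531430/4830 - 9460 = -9460 + √38741531430/4830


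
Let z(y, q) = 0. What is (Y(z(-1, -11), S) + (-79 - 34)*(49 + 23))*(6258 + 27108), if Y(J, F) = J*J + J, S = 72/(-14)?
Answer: -271465776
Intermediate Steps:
S = -36/7 (S = 72*(-1/14) = -36/7 ≈ -5.1429)
Y(J, F) = J + J² (Y(J, F) = J² + J = J + J²)
(Y(z(-1, -11), S) + (-79 - 34)*(49 + 23))*(6258 + 27108) = (0*(1 + 0) + (-79 - 34)*(49 + 23))*(6258 + 27108) = (0*1 - 113*72)*33366 = (0 - 8136)*33366 = -8136*33366 = -271465776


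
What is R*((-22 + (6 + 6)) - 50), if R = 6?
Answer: -360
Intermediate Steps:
R*((-22 + (6 + 6)) - 50) = 6*((-22 + (6 + 6)) - 50) = 6*((-22 + 12) - 50) = 6*(-10 - 50) = 6*(-60) = -360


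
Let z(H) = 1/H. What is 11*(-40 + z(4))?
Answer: -1749/4 ≈ -437.25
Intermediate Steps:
11*(-40 + z(4)) = 11*(-40 + 1/4) = 11*(-40 + ¼) = 11*(-159/4) = -1749/4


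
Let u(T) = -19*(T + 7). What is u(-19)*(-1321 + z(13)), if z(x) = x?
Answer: -298224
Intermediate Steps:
u(T) = -133 - 19*T (u(T) = -19*(7 + T) = -133 - 19*T)
u(-19)*(-1321 + z(13)) = (-133 - 19*(-19))*(-1321 + 13) = (-133 + 361)*(-1308) = 228*(-1308) = -298224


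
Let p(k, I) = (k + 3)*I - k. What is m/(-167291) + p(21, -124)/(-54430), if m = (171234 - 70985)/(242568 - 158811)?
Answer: 41987884931069/762661854181410 ≈ 0.055054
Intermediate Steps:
p(k, I) = -k + I*(3 + k) (p(k, I) = (3 + k)*I - k = I*(3 + k) - k = -k + I*(3 + k))
m = 100249/83757 ≈ 1.1969
m/(-167291) + p(21, -124)/(-54430) = (100249/83757)/(-167291) + (-1*21 + 3*(-124) - 124*21)/(-54430) = (100249/83757)*(-1/167291) + (-21 - 372 - 2604)*(-1/54430) = -100249/14011792287 - 2997*(-1/54430) = -100249/14011792287 + 2997/54430 = 41987884931069/762661854181410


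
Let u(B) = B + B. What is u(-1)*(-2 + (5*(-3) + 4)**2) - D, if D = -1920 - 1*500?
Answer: 2182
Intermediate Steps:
D = -2420 (D = -1920 - 500 = -2420)
u(B) = 2*B
u(-1)*(-2 + (5*(-3) + 4)**2) - D = (2*(-1))*(-2 + (5*(-3) + 4)**2) - 1*(-2420) = -2*(-2 + (-15 + 4)**2) + 2420 = -2*(-2 + (-11)**2) + 2420 = -2*(-2 + 121) + 2420 = -2*119 + 2420 = -238 + 2420 = 2182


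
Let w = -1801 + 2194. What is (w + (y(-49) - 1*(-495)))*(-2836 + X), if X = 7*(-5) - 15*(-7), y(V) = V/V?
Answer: -2458974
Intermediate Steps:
y(V) = 1
X = 70 (X = -35 + 105 = 70)
w = 393
(w + (y(-49) - 1*(-495)))*(-2836 + X) = (393 + (1 - 1*(-495)))*(-2836 + 70) = (393 + (1 + 495))*(-2766) = (393 + 496)*(-2766) = 889*(-2766) = -2458974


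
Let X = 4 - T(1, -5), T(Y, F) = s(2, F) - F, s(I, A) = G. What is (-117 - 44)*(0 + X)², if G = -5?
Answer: -2576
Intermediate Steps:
s(I, A) = -5
T(Y, F) = -5 - F
X = 4 (X = 4 - (-5 - 1*(-5)) = 4 - (-5 + 5) = 4 - 1*0 = 4 + 0 = 4)
(-117 - 44)*(0 + X)² = (-117 - 44)*(0 + 4)² = -161*4² = -161*16 = -2576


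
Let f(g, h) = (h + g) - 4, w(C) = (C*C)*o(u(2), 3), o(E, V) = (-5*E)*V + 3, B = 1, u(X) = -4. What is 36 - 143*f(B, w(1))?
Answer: -8544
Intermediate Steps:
o(E, V) = 3 - 5*E*V (o(E, V) = -5*E*V + 3 = 3 - 5*E*V)
w(C) = 63*C² (w(C) = (C*C)*(3 - 5*(-4)*3) = C²*(3 + 60) = C²*63 = 63*C²)
f(g, h) = -4 + g + h (f(g, h) = (g + h) - 4 = -4 + g + h)
36 - 143*f(B, w(1)) = 36 - 143*(-4 + 1 + 63*1²) = 36 - 143*(-4 + 1 + 63*1) = 36 - 143*(-4 + 1 + 63) = 36 - 143*60 = 36 - 8580 = -8544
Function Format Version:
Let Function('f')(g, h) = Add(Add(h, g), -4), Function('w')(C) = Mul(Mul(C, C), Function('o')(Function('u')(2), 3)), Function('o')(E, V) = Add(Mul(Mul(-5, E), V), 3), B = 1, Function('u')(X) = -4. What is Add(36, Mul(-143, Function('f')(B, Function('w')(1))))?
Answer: -8544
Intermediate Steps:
Function('o')(E, V) = Add(3, Mul(-5, E, V)) (Function('o')(E, V) = Add(Mul(-5, E, V), 3) = Add(3, Mul(-5, E, V)))
Function('w')(C) = Mul(63, Pow(C, 2)) (Function('w')(C) = Mul(Mul(C, C), Add(3, Mul(-5, -4, 3))) = Mul(Pow(C, 2), Add(3, 60)) = Mul(Pow(C, 2), 63) = Mul(63, Pow(C, 2)))
Function('f')(g, h) = Add(-4, g, h) (Function('f')(g, h) = Add(Add(g, h), -4) = Add(-4, g, h))
Add(36, Mul(-143, Function('f')(B, Function('w')(1)))) = Add(36, Mul(-143, Add(-4, 1, Mul(63, Pow(1, 2))))) = Add(36, Mul(-143, Add(-4, 1, Mul(63, 1)))) = Add(36, Mul(-143, Add(-4, 1, 63))) = Add(36, Mul(-143, 60)) = Add(36, -8580) = -8544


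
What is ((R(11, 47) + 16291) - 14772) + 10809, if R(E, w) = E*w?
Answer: 12845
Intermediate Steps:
((R(11, 47) + 16291) - 14772) + 10809 = ((11*47 + 16291) - 14772) + 10809 = ((517 + 16291) - 14772) + 10809 = (16808 - 14772) + 10809 = 2036 + 10809 = 12845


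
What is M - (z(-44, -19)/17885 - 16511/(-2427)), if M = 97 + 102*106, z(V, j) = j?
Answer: 473230564433/43406895 ≈ 10902.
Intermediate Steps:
M = 10909 (M = 97 + 10812 = 10909)
M - (z(-44, -19)/17885 - 16511/(-2427)) = 10909 - (-19/17885 - 16511/(-2427)) = 10909 - (-19*1/17885 - 16511*(-1/2427)) = 10909 - (-19/17885 + 16511/2427) = 10909 - 1*295253122/43406895 = 10909 - 295253122/43406895 = 473230564433/43406895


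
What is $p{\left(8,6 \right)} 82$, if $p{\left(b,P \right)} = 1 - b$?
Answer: $-574$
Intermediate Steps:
$p{\left(8,6 \right)} 82 = \left(1 - 8\right) 82 = \left(-7\right) 82 = -574$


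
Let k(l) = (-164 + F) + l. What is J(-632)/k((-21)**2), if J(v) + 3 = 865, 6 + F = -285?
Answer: -431/7 ≈ -61.571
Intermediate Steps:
F = -291 (F = -6 - 285 = -291)
J(v) = 862 (J(v) = -3 + 865 = 862)
k(l) = -455 + l (k(l) = (-164 - 291) + l = -455 + l)
J(-632)/k((-21)**2) = 862/(-455 + (-21)**2) = 862/(-455 + 441) = 862/(-14) = 862*(-1/14) = -431/7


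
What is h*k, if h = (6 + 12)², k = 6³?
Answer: 69984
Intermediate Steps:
k = 216
h = 324 (h = 18² = 324)
h*k = 324*216 = 69984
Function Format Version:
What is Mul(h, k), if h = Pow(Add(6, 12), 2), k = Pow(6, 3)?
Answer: 69984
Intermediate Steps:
k = 216
h = 324 (h = Pow(18, 2) = 324)
Mul(h, k) = Mul(324, 216) = 69984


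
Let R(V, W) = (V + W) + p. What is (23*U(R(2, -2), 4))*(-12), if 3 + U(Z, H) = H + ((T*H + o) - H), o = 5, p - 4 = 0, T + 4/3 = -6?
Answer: 7544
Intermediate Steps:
T = -22/3 (T = -4/3 - 6 = -22/3 ≈ -7.3333)
p = 4 (p = 4 + 0 = 4)
R(V, W) = 4 + V + W (R(V, W) = (V + W) + 4 = 4 + V + W)
U(Z, H) = 2 - 22*H/3 (U(Z, H) = -3 + (H + ((-22*H/3 + 5) - H)) = -3 + (H + ((5 - 22*H/3) - H)) = -3 + (H + (5 - 25*H/3)) = -3 + (5 - 22*H/3) = 2 - 22*H/3)
(23*U(R(2, -2), 4))*(-12) = (23*(2 - 22/3*4))*(-12) = (23*(2 - 88/3))*(-12) = (23*(-82/3))*(-12) = -1886/3*(-12) = 7544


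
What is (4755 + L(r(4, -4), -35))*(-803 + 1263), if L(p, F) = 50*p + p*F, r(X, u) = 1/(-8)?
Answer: 4372875/2 ≈ 2.1864e+6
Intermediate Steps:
r(X, u) = -1/8
L(p, F) = 50*p + F*p
(4755 + L(r(4, -4), -35))*(-803 + 1263) = (4755 - (50 - 35)/8)*(-803 + 1263) = (4755 - 1/8*15)*460 = (4755 - 15/8)*460 = (38025/8)*460 = 4372875/2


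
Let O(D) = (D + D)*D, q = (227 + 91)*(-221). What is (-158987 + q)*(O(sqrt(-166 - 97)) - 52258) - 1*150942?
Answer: 12101372818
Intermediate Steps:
q = -70278 (q = 318*(-221) = -70278)
O(D) = 2*D**2 (O(D) = (2*D)*D = 2*D**2)
(-158987 + q)*(O(sqrt(-166 - 97)) - 52258) - 1*150942 = (-158987 - 70278)*(2*(sqrt(-166 - 97))**2 - 52258) - 1*150942 = -229265*(2*(sqrt(-263))**2 - 52258) - 150942 = -229265*(2*(I*sqrt(263))**2 - 52258) - 150942 = -229265*(2*(-263) - 52258) - 150942 = -229265*(-526 - 52258) - 150942 = -229265*(-52784) - 150942 = 12101523760 - 150942 = 12101372818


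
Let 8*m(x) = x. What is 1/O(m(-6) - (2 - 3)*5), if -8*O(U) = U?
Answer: -32/17 ≈ -1.8824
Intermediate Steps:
m(x) = x/8
O(U) = -U/8
1/O(m(-6) - (2 - 3)*5) = 1/(-((⅛)*(-6) - (2 - 3)*5)/8) = 1/(-(-¾ - (-1)*5)/8) = 1/(-(-¾ - 1*(-5))/8) = 1/(-(-¾ + 5)/8) = 1/(-⅛*17/4) = 1/(-17/32) = -32/17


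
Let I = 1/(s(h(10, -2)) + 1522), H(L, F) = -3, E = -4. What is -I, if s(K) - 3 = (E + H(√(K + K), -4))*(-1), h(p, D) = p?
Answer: -1/1532 ≈ -0.00065274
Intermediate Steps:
s(K) = 10 (s(K) = 3 + (-4 - 3)*(-1) = 3 - 7*(-1) = 3 + 7 = 10)
I = 1/1532 (I = 1/(10 + 1522) = 1/1532 ≈ 0.00065274)
-I = -1*1/1532 = -1/1532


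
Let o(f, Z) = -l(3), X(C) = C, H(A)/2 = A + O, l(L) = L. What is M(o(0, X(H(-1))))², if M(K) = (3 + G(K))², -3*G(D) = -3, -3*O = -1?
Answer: 256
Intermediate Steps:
O = ⅓ (O = -⅓*(-1) = ⅓ ≈ 0.33333)
H(A) = ⅔ + 2*A (H(A) = 2*(A + ⅓) = 2*(⅓ + A) = ⅔ + 2*A)
G(D) = 1 (G(D) = -⅓*(-3) = 1)
o(f, Z) = -3 (o(f, Z) = -1*3 = -3)
M(K) = 16 (M(K) = (3 + 1)² = 4² = 16)
M(o(0, X(H(-1))))² = 16² = 256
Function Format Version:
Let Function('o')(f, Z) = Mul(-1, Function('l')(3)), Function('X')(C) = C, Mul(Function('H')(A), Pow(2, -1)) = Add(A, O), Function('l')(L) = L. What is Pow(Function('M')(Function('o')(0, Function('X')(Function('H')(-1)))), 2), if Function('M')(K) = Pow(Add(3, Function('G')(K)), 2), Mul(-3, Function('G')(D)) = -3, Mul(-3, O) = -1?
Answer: 256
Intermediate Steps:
O = Rational(1, 3) (O = Mul(Rational(-1, 3), -1) = Rational(1, 3) ≈ 0.33333)
Function('H')(A) = Add(Rational(2, 3), Mul(2, A)) (Function('H')(A) = Mul(2, Add(A, Rational(1, 3))) = Mul(2, Add(Rational(1, 3), A)) = Add(Rational(2, 3), Mul(2, A)))
Function('G')(D) = 1 (Function('G')(D) = Mul(Rational(-1, 3), -3) = 1)
Function('o')(f, Z) = -3 (Function('o')(f, Z) = Mul(-1, 3) = -3)
Function('M')(K) = 16 (Function('M')(K) = Pow(Add(3, 1), 2) = Pow(4, 2) = 16)
Pow(Function('M')(Function('o')(0, Function('X')(Function('H')(-1)))), 2) = Pow(16, 2) = 256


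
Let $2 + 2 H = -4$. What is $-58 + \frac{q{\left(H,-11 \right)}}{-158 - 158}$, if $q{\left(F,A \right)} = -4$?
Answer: $- \frac{4581}{79} \approx -57.987$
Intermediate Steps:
$H = -3$ ($H = -1 + \frac{1}{2} \left(-4\right) = -1 - 2 = -3$)
$-58 + \frac{q{\left(H,-11 \right)}}{-158 - 158} = -58 + \frac{1}{-158 - 158} \left(-4\right) = -58 + \frac{1}{-316} \left(-4\right) = -58 - - \frac{1}{79} = -58 + \frac{1}{79} = - \frac{4581}{79}$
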